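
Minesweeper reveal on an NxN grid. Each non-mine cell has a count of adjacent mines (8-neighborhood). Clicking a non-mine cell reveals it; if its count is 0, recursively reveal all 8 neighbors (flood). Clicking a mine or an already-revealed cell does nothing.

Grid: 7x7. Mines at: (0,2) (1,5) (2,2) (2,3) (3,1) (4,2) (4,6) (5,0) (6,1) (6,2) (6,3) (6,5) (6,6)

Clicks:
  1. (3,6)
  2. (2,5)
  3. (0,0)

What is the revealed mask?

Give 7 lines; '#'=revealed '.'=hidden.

Answer: ##.....
##.....
##...#.
......#
.......
.......
.......

Derivation:
Click 1 (3,6) count=1: revealed 1 new [(3,6)] -> total=1
Click 2 (2,5) count=1: revealed 1 new [(2,5)] -> total=2
Click 3 (0,0) count=0: revealed 6 new [(0,0) (0,1) (1,0) (1,1) (2,0) (2,1)] -> total=8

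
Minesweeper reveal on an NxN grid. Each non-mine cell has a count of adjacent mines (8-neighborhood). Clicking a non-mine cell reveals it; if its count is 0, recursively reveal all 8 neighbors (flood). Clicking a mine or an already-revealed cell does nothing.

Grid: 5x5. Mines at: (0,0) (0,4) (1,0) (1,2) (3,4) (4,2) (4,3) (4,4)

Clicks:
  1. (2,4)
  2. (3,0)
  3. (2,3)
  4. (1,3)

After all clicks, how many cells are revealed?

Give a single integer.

Answer: 9

Derivation:
Click 1 (2,4) count=1: revealed 1 new [(2,4)] -> total=1
Click 2 (3,0) count=0: revealed 6 new [(2,0) (2,1) (3,0) (3,1) (4,0) (4,1)] -> total=7
Click 3 (2,3) count=2: revealed 1 new [(2,3)] -> total=8
Click 4 (1,3) count=2: revealed 1 new [(1,3)] -> total=9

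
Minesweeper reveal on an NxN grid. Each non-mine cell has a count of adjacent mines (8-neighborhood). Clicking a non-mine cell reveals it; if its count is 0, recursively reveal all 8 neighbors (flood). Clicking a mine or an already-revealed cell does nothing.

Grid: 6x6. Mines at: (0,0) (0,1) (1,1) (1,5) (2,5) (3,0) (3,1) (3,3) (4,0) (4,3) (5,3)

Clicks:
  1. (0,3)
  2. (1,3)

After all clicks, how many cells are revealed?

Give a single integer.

Click 1 (0,3) count=0: revealed 9 new [(0,2) (0,3) (0,4) (1,2) (1,3) (1,4) (2,2) (2,3) (2,4)] -> total=9
Click 2 (1,3) count=0: revealed 0 new [(none)] -> total=9

Answer: 9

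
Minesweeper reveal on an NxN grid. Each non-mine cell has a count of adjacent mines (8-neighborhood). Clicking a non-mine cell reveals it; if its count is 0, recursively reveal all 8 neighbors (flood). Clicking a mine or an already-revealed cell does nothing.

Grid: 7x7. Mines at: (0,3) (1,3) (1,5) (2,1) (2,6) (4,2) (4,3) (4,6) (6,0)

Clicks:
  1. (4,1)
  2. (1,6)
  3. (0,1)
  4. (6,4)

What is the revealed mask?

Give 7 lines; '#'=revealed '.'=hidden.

Answer: ###....
###...#
.......
.......
.#.....
.######
.######

Derivation:
Click 1 (4,1) count=1: revealed 1 new [(4,1)] -> total=1
Click 2 (1,6) count=2: revealed 1 new [(1,6)] -> total=2
Click 3 (0,1) count=0: revealed 6 new [(0,0) (0,1) (0,2) (1,0) (1,1) (1,2)] -> total=8
Click 4 (6,4) count=0: revealed 12 new [(5,1) (5,2) (5,3) (5,4) (5,5) (5,6) (6,1) (6,2) (6,3) (6,4) (6,5) (6,6)] -> total=20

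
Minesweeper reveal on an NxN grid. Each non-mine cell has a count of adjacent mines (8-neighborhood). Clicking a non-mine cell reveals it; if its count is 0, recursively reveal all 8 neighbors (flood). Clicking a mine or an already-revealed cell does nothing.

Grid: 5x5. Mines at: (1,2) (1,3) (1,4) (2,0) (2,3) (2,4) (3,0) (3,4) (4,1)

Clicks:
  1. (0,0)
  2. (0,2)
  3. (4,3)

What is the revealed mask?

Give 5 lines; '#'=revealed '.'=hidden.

Click 1 (0,0) count=0: revealed 4 new [(0,0) (0,1) (1,0) (1,1)] -> total=4
Click 2 (0,2) count=2: revealed 1 new [(0,2)] -> total=5
Click 3 (4,3) count=1: revealed 1 new [(4,3)] -> total=6

Answer: ###..
##...
.....
.....
...#.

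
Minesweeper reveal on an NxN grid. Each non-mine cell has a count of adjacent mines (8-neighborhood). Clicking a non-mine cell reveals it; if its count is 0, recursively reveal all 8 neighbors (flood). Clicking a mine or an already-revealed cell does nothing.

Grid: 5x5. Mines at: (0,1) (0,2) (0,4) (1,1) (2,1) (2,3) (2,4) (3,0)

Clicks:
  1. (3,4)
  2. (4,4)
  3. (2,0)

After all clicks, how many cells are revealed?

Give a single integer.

Answer: 9

Derivation:
Click 1 (3,4) count=2: revealed 1 new [(3,4)] -> total=1
Click 2 (4,4) count=0: revealed 7 new [(3,1) (3,2) (3,3) (4,1) (4,2) (4,3) (4,4)] -> total=8
Click 3 (2,0) count=3: revealed 1 new [(2,0)] -> total=9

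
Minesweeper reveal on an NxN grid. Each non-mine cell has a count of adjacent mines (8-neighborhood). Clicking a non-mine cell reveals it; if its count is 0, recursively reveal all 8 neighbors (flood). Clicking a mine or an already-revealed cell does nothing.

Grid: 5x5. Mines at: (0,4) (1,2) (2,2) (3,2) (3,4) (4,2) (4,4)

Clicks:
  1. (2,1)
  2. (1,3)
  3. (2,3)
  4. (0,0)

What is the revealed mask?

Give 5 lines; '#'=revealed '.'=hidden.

Answer: ##...
##.#.
##.#.
##...
##...

Derivation:
Click 1 (2,1) count=3: revealed 1 new [(2,1)] -> total=1
Click 2 (1,3) count=3: revealed 1 new [(1,3)] -> total=2
Click 3 (2,3) count=4: revealed 1 new [(2,3)] -> total=3
Click 4 (0,0) count=0: revealed 9 new [(0,0) (0,1) (1,0) (1,1) (2,0) (3,0) (3,1) (4,0) (4,1)] -> total=12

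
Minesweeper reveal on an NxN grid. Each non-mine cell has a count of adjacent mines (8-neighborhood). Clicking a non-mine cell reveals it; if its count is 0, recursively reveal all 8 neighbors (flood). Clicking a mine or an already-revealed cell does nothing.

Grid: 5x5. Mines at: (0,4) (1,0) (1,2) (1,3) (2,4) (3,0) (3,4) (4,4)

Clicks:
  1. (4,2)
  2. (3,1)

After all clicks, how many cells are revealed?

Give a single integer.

Click 1 (4,2) count=0: revealed 9 new [(2,1) (2,2) (2,3) (3,1) (3,2) (3,3) (4,1) (4,2) (4,3)] -> total=9
Click 2 (3,1) count=1: revealed 0 new [(none)] -> total=9

Answer: 9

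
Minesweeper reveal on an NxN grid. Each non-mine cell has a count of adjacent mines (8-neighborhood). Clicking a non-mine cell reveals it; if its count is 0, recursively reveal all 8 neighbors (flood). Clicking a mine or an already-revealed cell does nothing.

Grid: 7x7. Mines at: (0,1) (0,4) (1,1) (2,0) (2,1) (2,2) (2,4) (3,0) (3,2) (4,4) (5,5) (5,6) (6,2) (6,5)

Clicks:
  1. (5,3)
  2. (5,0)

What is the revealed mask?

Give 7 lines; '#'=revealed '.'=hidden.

Click 1 (5,3) count=2: revealed 1 new [(5,3)] -> total=1
Click 2 (5,0) count=0: revealed 6 new [(4,0) (4,1) (5,0) (5,1) (6,0) (6,1)] -> total=7

Answer: .......
.......
.......
.......
##.....
##.#...
##.....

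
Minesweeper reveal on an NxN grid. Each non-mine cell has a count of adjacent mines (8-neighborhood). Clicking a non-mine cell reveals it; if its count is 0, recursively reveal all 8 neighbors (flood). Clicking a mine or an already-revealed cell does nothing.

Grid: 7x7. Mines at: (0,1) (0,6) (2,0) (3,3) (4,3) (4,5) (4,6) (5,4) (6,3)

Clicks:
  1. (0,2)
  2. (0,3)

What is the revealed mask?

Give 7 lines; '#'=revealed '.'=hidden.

Answer: ..####.
..#####
..#####
....###
.......
.......
.......

Derivation:
Click 1 (0,2) count=1: revealed 1 new [(0,2)] -> total=1
Click 2 (0,3) count=0: revealed 16 new [(0,3) (0,4) (0,5) (1,2) (1,3) (1,4) (1,5) (1,6) (2,2) (2,3) (2,4) (2,5) (2,6) (3,4) (3,5) (3,6)] -> total=17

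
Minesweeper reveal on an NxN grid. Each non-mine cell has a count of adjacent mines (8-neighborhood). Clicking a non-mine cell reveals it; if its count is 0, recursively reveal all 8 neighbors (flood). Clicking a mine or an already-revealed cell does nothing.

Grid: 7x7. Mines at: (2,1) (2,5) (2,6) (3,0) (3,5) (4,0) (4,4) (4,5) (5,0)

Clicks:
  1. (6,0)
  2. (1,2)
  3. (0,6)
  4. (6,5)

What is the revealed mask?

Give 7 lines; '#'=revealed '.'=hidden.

Answer: #######
#######
..###..
.####..
.###...
.######
#######

Derivation:
Click 1 (6,0) count=1: revealed 1 new [(6,0)] -> total=1
Click 2 (1,2) count=1: revealed 1 new [(1,2)] -> total=2
Click 3 (0,6) count=0: revealed 19 new [(0,0) (0,1) (0,2) (0,3) (0,4) (0,5) (0,6) (1,0) (1,1) (1,3) (1,4) (1,5) (1,6) (2,2) (2,3) (2,4) (3,2) (3,3) (3,4)] -> total=21
Click 4 (6,5) count=0: revealed 16 new [(3,1) (4,1) (4,2) (4,3) (5,1) (5,2) (5,3) (5,4) (5,5) (5,6) (6,1) (6,2) (6,3) (6,4) (6,5) (6,6)] -> total=37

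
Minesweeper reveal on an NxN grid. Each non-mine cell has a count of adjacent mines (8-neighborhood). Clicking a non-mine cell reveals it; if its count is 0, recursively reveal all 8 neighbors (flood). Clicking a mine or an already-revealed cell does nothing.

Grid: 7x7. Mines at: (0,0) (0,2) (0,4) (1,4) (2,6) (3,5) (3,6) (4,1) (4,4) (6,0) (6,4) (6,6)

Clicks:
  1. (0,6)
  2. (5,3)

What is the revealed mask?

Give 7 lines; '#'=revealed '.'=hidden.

Click 1 (0,6) count=0: revealed 4 new [(0,5) (0,6) (1,5) (1,6)] -> total=4
Click 2 (5,3) count=2: revealed 1 new [(5,3)] -> total=5

Answer: .....##
.....##
.......
.......
.......
...#...
.......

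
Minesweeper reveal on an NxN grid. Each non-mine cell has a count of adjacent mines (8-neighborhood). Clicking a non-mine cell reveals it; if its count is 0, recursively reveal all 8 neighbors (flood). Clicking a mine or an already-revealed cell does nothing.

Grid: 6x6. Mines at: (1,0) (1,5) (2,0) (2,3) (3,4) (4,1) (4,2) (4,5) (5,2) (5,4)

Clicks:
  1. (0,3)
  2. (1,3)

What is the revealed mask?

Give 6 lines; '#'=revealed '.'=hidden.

Click 1 (0,3) count=0: revealed 8 new [(0,1) (0,2) (0,3) (0,4) (1,1) (1,2) (1,3) (1,4)] -> total=8
Click 2 (1,3) count=1: revealed 0 new [(none)] -> total=8

Answer: .####.
.####.
......
......
......
......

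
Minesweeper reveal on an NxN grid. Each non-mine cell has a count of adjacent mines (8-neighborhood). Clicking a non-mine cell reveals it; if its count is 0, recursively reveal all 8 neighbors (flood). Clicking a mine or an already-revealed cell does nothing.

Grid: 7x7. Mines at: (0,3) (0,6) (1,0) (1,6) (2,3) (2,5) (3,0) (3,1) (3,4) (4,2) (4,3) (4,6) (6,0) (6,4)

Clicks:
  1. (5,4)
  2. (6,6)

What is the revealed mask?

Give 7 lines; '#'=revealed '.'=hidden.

Click 1 (5,4) count=2: revealed 1 new [(5,4)] -> total=1
Click 2 (6,6) count=0: revealed 4 new [(5,5) (5,6) (6,5) (6,6)] -> total=5

Answer: .......
.......
.......
.......
.......
....###
.....##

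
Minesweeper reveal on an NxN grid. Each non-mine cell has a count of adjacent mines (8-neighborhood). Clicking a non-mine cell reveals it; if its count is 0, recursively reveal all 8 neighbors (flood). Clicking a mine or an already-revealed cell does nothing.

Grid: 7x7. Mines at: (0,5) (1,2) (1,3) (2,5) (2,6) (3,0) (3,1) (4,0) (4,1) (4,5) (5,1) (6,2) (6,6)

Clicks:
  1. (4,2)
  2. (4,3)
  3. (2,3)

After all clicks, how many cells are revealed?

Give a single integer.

Click 1 (4,2) count=3: revealed 1 new [(4,2)] -> total=1
Click 2 (4,3) count=0: revealed 11 new [(2,2) (2,3) (2,4) (3,2) (3,3) (3,4) (4,3) (4,4) (5,2) (5,3) (5,4)] -> total=12
Click 3 (2,3) count=2: revealed 0 new [(none)] -> total=12

Answer: 12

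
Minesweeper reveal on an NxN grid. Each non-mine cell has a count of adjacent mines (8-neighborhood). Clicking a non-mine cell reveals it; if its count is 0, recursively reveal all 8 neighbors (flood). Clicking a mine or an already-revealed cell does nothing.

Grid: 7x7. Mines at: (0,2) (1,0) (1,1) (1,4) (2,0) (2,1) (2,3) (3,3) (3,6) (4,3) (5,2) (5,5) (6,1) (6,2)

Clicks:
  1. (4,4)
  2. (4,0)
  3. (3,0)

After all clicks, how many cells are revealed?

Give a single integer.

Click 1 (4,4) count=3: revealed 1 new [(4,4)] -> total=1
Click 2 (4,0) count=0: revealed 6 new [(3,0) (3,1) (4,0) (4,1) (5,0) (5,1)] -> total=7
Click 3 (3,0) count=2: revealed 0 new [(none)] -> total=7

Answer: 7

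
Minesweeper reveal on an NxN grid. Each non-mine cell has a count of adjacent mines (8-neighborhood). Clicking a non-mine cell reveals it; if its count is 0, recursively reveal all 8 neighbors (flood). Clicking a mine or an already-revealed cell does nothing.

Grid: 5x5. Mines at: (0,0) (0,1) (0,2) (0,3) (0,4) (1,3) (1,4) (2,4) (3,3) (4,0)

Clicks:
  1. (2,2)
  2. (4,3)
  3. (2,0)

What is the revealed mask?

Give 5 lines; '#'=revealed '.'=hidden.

Answer: .....
###..
###..
###..
...#.

Derivation:
Click 1 (2,2) count=2: revealed 1 new [(2,2)] -> total=1
Click 2 (4,3) count=1: revealed 1 new [(4,3)] -> total=2
Click 3 (2,0) count=0: revealed 8 new [(1,0) (1,1) (1,2) (2,0) (2,1) (3,0) (3,1) (3,2)] -> total=10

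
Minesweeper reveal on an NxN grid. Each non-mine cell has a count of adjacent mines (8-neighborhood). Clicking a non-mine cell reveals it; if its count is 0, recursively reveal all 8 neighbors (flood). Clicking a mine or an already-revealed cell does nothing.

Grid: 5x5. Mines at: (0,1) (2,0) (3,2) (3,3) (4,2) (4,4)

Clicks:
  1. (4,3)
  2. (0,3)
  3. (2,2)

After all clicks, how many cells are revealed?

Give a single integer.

Answer: 10

Derivation:
Click 1 (4,3) count=4: revealed 1 new [(4,3)] -> total=1
Click 2 (0,3) count=0: revealed 9 new [(0,2) (0,3) (0,4) (1,2) (1,3) (1,4) (2,2) (2,3) (2,4)] -> total=10
Click 3 (2,2) count=2: revealed 0 new [(none)] -> total=10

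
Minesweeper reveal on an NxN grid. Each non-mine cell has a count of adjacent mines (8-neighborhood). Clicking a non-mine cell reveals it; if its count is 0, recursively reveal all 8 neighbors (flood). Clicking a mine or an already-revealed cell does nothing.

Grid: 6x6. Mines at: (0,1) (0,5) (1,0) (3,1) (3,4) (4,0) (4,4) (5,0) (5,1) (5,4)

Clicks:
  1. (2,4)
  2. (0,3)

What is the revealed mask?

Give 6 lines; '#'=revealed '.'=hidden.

Answer: ..###.
..###.
..###.
......
......
......

Derivation:
Click 1 (2,4) count=1: revealed 1 new [(2,4)] -> total=1
Click 2 (0,3) count=0: revealed 8 new [(0,2) (0,3) (0,4) (1,2) (1,3) (1,4) (2,2) (2,3)] -> total=9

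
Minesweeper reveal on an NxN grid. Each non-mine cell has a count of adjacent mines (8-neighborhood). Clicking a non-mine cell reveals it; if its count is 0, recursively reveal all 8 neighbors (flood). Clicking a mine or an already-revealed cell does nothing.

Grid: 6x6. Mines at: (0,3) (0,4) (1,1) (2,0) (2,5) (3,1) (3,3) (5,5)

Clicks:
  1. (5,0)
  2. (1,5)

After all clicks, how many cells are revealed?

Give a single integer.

Answer: 11

Derivation:
Click 1 (5,0) count=0: revealed 10 new [(4,0) (4,1) (4,2) (4,3) (4,4) (5,0) (5,1) (5,2) (5,3) (5,4)] -> total=10
Click 2 (1,5) count=2: revealed 1 new [(1,5)] -> total=11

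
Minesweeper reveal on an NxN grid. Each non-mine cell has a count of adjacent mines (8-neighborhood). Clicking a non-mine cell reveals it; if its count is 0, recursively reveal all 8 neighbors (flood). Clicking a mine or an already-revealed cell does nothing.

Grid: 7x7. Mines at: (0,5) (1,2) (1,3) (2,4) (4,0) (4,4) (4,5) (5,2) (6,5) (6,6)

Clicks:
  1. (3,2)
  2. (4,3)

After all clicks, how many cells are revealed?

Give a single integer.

Answer: 9

Derivation:
Click 1 (3,2) count=0: revealed 9 new [(2,1) (2,2) (2,3) (3,1) (3,2) (3,3) (4,1) (4,2) (4,3)] -> total=9
Click 2 (4,3) count=2: revealed 0 new [(none)] -> total=9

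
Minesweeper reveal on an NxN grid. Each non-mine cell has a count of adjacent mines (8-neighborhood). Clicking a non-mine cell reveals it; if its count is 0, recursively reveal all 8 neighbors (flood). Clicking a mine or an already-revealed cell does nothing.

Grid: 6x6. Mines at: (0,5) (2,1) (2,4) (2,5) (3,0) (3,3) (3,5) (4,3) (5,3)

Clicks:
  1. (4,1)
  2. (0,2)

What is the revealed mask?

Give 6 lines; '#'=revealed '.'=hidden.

Answer: #####.
#####.
......
......
.#....
......

Derivation:
Click 1 (4,1) count=1: revealed 1 new [(4,1)] -> total=1
Click 2 (0,2) count=0: revealed 10 new [(0,0) (0,1) (0,2) (0,3) (0,4) (1,0) (1,1) (1,2) (1,3) (1,4)] -> total=11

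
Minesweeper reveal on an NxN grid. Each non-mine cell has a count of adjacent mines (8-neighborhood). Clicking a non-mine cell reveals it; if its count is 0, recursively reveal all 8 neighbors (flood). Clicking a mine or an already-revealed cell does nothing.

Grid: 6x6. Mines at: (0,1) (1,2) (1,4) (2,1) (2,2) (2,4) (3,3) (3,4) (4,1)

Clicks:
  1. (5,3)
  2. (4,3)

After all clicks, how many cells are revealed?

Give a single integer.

Answer: 8

Derivation:
Click 1 (5,3) count=0: revealed 8 new [(4,2) (4,3) (4,4) (4,5) (5,2) (5,3) (5,4) (5,5)] -> total=8
Click 2 (4,3) count=2: revealed 0 new [(none)] -> total=8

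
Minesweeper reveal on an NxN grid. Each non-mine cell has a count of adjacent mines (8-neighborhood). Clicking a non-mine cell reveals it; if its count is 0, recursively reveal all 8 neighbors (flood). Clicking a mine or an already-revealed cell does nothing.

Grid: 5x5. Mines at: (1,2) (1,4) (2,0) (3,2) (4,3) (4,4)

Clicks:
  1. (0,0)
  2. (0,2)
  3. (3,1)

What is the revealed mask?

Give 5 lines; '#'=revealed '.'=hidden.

Answer: ###..
##...
.....
.#...
.....

Derivation:
Click 1 (0,0) count=0: revealed 4 new [(0,0) (0,1) (1,0) (1,1)] -> total=4
Click 2 (0,2) count=1: revealed 1 new [(0,2)] -> total=5
Click 3 (3,1) count=2: revealed 1 new [(3,1)] -> total=6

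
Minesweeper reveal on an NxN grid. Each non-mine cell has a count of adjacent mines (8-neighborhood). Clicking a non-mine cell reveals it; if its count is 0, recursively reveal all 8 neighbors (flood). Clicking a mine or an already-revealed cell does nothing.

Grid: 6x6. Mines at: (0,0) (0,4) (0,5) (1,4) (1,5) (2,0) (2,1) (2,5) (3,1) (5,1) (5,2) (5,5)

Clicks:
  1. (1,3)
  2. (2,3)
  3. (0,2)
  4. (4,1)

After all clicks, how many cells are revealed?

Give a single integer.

Answer: 8

Derivation:
Click 1 (1,3) count=2: revealed 1 new [(1,3)] -> total=1
Click 2 (2,3) count=1: revealed 1 new [(2,3)] -> total=2
Click 3 (0,2) count=0: revealed 5 new [(0,1) (0,2) (0,3) (1,1) (1,2)] -> total=7
Click 4 (4,1) count=3: revealed 1 new [(4,1)] -> total=8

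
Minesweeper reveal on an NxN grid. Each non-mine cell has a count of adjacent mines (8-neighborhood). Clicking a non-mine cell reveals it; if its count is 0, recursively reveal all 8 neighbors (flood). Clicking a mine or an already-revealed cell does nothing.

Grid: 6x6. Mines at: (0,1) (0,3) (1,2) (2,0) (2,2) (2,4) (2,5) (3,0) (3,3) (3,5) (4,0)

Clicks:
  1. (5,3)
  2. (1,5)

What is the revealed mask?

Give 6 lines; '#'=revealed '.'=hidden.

Click 1 (5,3) count=0: revealed 10 new [(4,1) (4,2) (4,3) (4,4) (4,5) (5,1) (5,2) (5,3) (5,4) (5,5)] -> total=10
Click 2 (1,5) count=2: revealed 1 new [(1,5)] -> total=11

Answer: ......
.....#
......
......
.#####
.#####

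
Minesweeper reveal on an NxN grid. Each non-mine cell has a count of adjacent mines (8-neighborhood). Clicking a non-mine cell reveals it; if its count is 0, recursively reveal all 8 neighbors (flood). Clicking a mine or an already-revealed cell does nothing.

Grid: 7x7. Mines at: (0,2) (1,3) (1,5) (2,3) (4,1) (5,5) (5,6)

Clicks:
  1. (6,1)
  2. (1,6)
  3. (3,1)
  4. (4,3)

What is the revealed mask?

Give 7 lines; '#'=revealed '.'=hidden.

Click 1 (6,1) count=0: revealed 16 new [(3,2) (3,3) (3,4) (4,2) (4,3) (4,4) (5,0) (5,1) (5,2) (5,3) (5,4) (6,0) (6,1) (6,2) (6,3) (6,4)] -> total=16
Click 2 (1,6) count=1: revealed 1 new [(1,6)] -> total=17
Click 3 (3,1) count=1: revealed 1 new [(3,1)] -> total=18
Click 4 (4,3) count=0: revealed 0 new [(none)] -> total=18

Answer: .......
......#
.......
.####..
..###..
#####..
#####..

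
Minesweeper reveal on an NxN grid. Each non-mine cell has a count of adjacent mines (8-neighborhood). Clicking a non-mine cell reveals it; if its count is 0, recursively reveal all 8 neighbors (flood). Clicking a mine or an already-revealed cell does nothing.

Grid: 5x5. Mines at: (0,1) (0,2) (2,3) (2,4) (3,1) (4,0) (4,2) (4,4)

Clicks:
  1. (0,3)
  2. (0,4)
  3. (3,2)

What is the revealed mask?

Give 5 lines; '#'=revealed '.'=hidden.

Click 1 (0,3) count=1: revealed 1 new [(0,3)] -> total=1
Click 2 (0,4) count=0: revealed 3 new [(0,4) (1,3) (1,4)] -> total=4
Click 3 (3,2) count=3: revealed 1 new [(3,2)] -> total=5

Answer: ...##
...##
.....
..#..
.....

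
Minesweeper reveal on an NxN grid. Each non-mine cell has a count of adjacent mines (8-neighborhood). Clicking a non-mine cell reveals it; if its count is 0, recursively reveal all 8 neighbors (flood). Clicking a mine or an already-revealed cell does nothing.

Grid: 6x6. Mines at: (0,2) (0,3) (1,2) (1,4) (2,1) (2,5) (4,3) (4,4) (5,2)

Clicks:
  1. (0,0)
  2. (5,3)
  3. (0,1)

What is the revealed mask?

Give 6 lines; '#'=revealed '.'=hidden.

Answer: ##....
##....
......
......
......
...#..

Derivation:
Click 1 (0,0) count=0: revealed 4 new [(0,0) (0,1) (1,0) (1,1)] -> total=4
Click 2 (5,3) count=3: revealed 1 new [(5,3)] -> total=5
Click 3 (0,1) count=2: revealed 0 new [(none)] -> total=5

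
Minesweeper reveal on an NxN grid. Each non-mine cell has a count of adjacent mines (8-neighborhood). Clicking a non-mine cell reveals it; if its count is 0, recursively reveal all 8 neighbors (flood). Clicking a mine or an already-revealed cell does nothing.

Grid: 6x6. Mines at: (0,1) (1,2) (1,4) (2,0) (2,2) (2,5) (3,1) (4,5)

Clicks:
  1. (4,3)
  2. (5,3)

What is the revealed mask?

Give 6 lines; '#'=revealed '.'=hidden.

Answer: ......
......
......
..###.
#####.
#####.

Derivation:
Click 1 (4,3) count=0: revealed 13 new [(3,2) (3,3) (3,4) (4,0) (4,1) (4,2) (4,3) (4,4) (5,0) (5,1) (5,2) (5,3) (5,4)] -> total=13
Click 2 (5,3) count=0: revealed 0 new [(none)] -> total=13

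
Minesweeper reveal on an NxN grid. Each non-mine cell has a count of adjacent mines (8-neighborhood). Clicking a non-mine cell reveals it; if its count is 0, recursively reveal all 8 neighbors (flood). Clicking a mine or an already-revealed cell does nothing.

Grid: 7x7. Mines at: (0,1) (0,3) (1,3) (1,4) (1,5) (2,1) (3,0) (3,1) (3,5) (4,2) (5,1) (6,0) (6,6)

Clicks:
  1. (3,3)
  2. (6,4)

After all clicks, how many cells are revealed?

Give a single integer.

Click 1 (3,3) count=1: revealed 1 new [(3,3)] -> total=1
Click 2 (6,4) count=0: revealed 11 new [(4,3) (4,4) (4,5) (5,2) (5,3) (5,4) (5,5) (6,2) (6,3) (6,4) (6,5)] -> total=12

Answer: 12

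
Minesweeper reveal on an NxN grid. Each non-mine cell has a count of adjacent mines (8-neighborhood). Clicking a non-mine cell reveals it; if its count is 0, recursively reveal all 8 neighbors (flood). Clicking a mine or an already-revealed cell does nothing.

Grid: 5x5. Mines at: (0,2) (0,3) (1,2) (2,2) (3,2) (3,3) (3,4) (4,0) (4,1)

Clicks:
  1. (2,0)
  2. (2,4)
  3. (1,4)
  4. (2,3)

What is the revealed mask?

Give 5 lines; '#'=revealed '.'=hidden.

Click 1 (2,0) count=0: revealed 8 new [(0,0) (0,1) (1,0) (1,1) (2,0) (2,1) (3,0) (3,1)] -> total=8
Click 2 (2,4) count=2: revealed 1 new [(2,4)] -> total=9
Click 3 (1,4) count=1: revealed 1 new [(1,4)] -> total=10
Click 4 (2,3) count=5: revealed 1 new [(2,3)] -> total=11

Answer: ##...
##..#
##.##
##...
.....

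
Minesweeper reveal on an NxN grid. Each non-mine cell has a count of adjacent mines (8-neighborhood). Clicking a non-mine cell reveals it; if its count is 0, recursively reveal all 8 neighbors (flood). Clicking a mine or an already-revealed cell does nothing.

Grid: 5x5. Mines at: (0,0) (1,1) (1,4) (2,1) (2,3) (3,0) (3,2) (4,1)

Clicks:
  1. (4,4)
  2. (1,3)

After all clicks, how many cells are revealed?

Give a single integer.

Answer: 5

Derivation:
Click 1 (4,4) count=0: revealed 4 new [(3,3) (3,4) (4,3) (4,4)] -> total=4
Click 2 (1,3) count=2: revealed 1 new [(1,3)] -> total=5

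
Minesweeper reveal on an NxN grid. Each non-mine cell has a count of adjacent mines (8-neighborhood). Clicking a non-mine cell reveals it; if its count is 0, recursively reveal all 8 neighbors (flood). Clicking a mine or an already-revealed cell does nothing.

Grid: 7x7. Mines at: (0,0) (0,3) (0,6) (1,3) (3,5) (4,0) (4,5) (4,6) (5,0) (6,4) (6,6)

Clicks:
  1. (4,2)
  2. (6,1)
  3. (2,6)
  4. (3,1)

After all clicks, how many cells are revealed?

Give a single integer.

Click 1 (4,2) count=0: revealed 24 new [(1,0) (1,1) (1,2) (2,0) (2,1) (2,2) (2,3) (2,4) (3,0) (3,1) (3,2) (3,3) (3,4) (4,1) (4,2) (4,3) (4,4) (5,1) (5,2) (5,3) (5,4) (6,1) (6,2) (6,3)] -> total=24
Click 2 (6,1) count=1: revealed 0 new [(none)] -> total=24
Click 3 (2,6) count=1: revealed 1 new [(2,6)] -> total=25
Click 4 (3,1) count=1: revealed 0 new [(none)] -> total=25

Answer: 25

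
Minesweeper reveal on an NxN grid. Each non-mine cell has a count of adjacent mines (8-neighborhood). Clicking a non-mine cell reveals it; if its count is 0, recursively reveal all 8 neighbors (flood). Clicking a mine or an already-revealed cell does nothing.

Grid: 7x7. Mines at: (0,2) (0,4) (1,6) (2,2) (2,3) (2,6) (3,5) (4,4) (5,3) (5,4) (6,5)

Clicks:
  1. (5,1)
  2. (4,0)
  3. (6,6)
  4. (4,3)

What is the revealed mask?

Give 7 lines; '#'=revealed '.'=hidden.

Click 1 (5,1) count=0: revealed 18 new [(0,0) (0,1) (1,0) (1,1) (2,0) (2,1) (3,0) (3,1) (3,2) (4,0) (4,1) (4,2) (5,0) (5,1) (5,2) (6,0) (6,1) (6,2)] -> total=18
Click 2 (4,0) count=0: revealed 0 new [(none)] -> total=18
Click 3 (6,6) count=1: revealed 1 new [(6,6)] -> total=19
Click 4 (4,3) count=3: revealed 1 new [(4,3)] -> total=20

Answer: ##.....
##.....
##.....
###....
####...
###....
###...#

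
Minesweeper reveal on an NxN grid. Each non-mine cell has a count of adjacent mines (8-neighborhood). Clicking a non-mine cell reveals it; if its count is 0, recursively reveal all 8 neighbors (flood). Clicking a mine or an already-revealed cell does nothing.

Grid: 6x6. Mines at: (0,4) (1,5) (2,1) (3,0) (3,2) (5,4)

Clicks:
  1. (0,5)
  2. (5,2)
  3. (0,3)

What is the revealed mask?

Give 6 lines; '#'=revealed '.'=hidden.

Answer: ...#.#
......
......
......
####..
####..

Derivation:
Click 1 (0,5) count=2: revealed 1 new [(0,5)] -> total=1
Click 2 (5,2) count=0: revealed 8 new [(4,0) (4,1) (4,2) (4,3) (5,0) (5,1) (5,2) (5,3)] -> total=9
Click 3 (0,3) count=1: revealed 1 new [(0,3)] -> total=10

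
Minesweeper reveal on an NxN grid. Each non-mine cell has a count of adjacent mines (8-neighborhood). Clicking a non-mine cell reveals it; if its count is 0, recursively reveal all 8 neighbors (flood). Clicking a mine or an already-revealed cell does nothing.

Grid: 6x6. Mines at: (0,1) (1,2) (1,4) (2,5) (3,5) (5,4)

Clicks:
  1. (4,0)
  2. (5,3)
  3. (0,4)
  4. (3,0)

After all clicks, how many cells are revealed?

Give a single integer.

Answer: 22

Derivation:
Click 1 (4,0) count=0: revealed 21 new [(1,0) (1,1) (2,0) (2,1) (2,2) (2,3) (2,4) (3,0) (3,1) (3,2) (3,3) (3,4) (4,0) (4,1) (4,2) (4,3) (4,4) (5,0) (5,1) (5,2) (5,3)] -> total=21
Click 2 (5,3) count=1: revealed 0 new [(none)] -> total=21
Click 3 (0,4) count=1: revealed 1 new [(0,4)] -> total=22
Click 4 (3,0) count=0: revealed 0 new [(none)] -> total=22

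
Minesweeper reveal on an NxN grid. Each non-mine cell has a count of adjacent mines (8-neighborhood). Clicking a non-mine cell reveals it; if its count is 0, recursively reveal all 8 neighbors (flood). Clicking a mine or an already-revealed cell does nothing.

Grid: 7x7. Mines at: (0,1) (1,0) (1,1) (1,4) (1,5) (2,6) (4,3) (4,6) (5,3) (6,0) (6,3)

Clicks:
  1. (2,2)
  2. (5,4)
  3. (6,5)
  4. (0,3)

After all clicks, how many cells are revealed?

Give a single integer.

Click 1 (2,2) count=1: revealed 1 new [(2,2)] -> total=1
Click 2 (5,4) count=3: revealed 1 new [(5,4)] -> total=2
Click 3 (6,5) count=0: revealed 5 new [(5,5) (5,6) (6,4) (6,5) (6,6)] -> total=7
Click 4 (0,3) count=1: revealed 1 new [(0,3)] -> total=8

Answer: 8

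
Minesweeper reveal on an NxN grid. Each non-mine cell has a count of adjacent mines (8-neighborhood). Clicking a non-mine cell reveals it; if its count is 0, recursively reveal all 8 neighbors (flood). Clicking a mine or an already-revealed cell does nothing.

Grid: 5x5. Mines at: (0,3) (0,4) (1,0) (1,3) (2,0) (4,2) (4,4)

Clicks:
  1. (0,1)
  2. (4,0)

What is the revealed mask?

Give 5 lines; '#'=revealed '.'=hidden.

Click 1 (0,1) count=1: revealed 1 new [(0,1)] -> total=1
Click 2 (4,0) count=0: revealed 4 new [(3,0) (3,1) (4,0) (4,1)] -> total=5

Answer: .#...
.....
.....
##...
##...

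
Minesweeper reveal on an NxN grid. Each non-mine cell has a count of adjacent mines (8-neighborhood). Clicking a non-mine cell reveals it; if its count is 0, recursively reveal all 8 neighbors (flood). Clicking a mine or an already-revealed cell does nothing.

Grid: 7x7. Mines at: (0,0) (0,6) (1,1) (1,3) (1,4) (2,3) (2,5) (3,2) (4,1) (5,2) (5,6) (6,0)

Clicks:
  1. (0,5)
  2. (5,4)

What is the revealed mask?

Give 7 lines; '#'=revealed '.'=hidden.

Answer: .....#.
.......
.......
...###.
...###.
...###.
...###.

Derivation:
Click 1 (0,5) count=2: revealed 1 new [(0,5)] -> total=1
Click 2 (5,4) count=0: revealed 12 new [(3,3) (3,4) (3,5) (4,3) (4,4) (4,5) (5,3) (5,4) (5,5) (6,3) (6,4) (6,5)] -> total=13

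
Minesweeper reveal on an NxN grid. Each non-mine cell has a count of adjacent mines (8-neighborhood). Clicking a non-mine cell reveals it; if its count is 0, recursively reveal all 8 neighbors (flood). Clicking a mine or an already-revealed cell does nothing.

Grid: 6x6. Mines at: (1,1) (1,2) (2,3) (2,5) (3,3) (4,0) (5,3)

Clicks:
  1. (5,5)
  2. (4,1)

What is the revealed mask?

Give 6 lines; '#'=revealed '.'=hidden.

Click 1 (5,5) count=0: revealed 6 new [(3,4) (3,5) (4,4) (4,5) (5,4) (5,5)] -> total=6
Click 2 (4,1) count=1: revealed 1 new [(4,1)] -> total=7

Answer: ......
......
......
....##
.#..##
....##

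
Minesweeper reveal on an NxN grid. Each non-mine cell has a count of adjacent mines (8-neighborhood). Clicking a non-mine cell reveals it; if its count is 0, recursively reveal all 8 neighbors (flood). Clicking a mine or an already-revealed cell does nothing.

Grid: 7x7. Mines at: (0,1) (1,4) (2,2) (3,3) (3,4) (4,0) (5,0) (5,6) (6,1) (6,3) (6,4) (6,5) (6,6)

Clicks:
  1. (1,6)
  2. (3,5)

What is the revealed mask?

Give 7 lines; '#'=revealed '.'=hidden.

Click 1 (1,6) count=0: revealed 10 new [(0,5) (0,6) (1,5) (1,6) (2,5) (2,6) (3,5) (3,6) (4,5) (4,6)] -> total=10
Click 2 (3,5) count=1: revealed 0 new [(none)] -> total=10

Answer: .....##
.....##
.....##
.....##
.....##
.......
.......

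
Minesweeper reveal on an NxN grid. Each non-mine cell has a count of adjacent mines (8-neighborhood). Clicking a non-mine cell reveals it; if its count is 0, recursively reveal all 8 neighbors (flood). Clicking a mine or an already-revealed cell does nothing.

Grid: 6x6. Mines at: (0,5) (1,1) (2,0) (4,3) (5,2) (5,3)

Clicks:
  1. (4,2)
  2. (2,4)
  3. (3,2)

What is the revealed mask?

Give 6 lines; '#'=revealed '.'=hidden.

Answer: ..###.
..####
..####
..####
..#.##
....##

Derivation:
Click 1 (4,2) count=3: revealed 1 new [(4,2)] -> total=1
Click 2 (2,4) count=0: revealed 19 new [(0,2) (0,3) (0,4) (1,2) (1,3) (1,4) (1,5) (2,2) (2,3) (2,4) (2,5) (3,2) (3,3) (3,4) (3,5) (4,4) (4,5) (5,4) (5,5)] -> total=20
Click 3 (3,2) count=1: revealed 0 new [(none)] -> total=20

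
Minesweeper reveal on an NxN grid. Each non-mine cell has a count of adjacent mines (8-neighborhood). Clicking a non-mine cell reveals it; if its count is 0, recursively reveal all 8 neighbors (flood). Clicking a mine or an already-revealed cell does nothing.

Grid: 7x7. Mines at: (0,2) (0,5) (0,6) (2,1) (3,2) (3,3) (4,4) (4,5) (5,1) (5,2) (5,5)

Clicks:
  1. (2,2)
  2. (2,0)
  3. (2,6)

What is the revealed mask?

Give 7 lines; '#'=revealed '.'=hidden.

Answer: .......
....###
#.#.###
....###
.......
.......
.......

Derivation:
Click 1 (2,2) count=3: revealed 1 new [(2,2)] -> total=1
Click 2 (2,0) count=1: revealed 1 new [(2,0)] -> total=2
Click 3 (2,6) count=0: revealed 9 new [(1,4) (1,5) (1,6) (2,4) (2,5) (2,6) (3,4) (3,5) (3,6)] -> total=11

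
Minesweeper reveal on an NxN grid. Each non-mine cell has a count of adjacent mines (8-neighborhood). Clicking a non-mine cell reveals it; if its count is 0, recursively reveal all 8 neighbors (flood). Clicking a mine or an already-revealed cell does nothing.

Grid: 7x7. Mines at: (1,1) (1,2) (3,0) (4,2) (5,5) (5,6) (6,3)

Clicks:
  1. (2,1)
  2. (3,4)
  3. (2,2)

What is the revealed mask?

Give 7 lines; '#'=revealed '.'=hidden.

Click 1 (2,1) count=3: revealed 1 new [(2,1)] -> total=1
Click 2 (3,4) count=0: revealed 20 new [(0,3) (0,4) (0,5) (0,6) (1,3) (1,4) (1,5) (1,6) (2,3) (2,4) (2,5) (2,6) (3,3) (3,4) (3,5) (3,6) (4,3) (4,4) (4,5) (4,6)] -> total=21
Click 3 (2,2) count=2: revealed 1 new [(2,2)] -> total=22

Answer: ...####
...####
.######
...####
...####
.......
.......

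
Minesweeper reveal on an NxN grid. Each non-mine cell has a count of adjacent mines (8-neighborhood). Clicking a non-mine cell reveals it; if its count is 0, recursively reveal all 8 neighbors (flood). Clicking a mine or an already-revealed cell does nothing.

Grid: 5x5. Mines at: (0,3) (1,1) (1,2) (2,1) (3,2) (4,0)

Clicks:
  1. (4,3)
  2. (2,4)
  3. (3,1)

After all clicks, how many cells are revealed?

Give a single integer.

Click 1 (4,3) count=1: revealed 1 new [(4,3)] -> total=1
Click 2 (2,4) count=0: revealed 7 new [(1,3) (1,4) (2,3) (2,4) (3,3) (3,4) (4,4)] -> total=8
Click 3 (3,1) count=3: revealed 1 new [(3,1)] -> total=9

Answer: 9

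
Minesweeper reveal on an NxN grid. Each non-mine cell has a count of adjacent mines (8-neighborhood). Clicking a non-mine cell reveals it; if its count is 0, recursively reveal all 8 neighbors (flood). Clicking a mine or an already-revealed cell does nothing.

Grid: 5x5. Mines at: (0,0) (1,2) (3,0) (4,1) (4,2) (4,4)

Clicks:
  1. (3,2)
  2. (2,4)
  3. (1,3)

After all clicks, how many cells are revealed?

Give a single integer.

Click 1 (3,2) count=2: revealed 1 new [(3,2)] -> total=1
Click 2 (2,4) count=0: revealed 8 new [(0,3) (0,4) (1,3) (1,4) (2,3) (2,4) (3,3) (3,4)] -> total=9
Click 3 (1,3) count=1: revealed 0 new [(none)] -> total=9

Answer: 9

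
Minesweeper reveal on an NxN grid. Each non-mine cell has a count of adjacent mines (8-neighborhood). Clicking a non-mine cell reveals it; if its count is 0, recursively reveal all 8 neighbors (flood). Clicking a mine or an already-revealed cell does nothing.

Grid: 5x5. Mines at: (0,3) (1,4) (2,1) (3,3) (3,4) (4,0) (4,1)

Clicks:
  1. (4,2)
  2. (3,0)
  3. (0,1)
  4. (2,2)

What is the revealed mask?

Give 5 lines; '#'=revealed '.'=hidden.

Answer: ###..
###..
..#..
#....
..#..

Derivation:
Click 1 (4,2) count=2: revealed 1 new [(4,2)] -> total=1
Click 2 (3,0) count=3: revealed 1 new [(3,0)] -> total=2
Click 3 (0,1) count=0: revealed 6 new [(0,0) (0,1) (0,2) (1,0) (1,1) (1,2)] -> total=8
Click 4 (2,2) count=2: revealed 1 new [(2,2)] -> total=9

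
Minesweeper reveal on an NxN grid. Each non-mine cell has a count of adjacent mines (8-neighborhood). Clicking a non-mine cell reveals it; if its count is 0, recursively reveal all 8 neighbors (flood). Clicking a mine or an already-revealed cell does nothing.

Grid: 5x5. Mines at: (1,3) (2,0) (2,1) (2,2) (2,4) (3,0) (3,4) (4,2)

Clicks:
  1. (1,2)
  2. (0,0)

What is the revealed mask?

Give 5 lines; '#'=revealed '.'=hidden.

Click 1 (1,2) count=3: revealed 1 new [(1,2)] -> total=1
Click 2 (0,0) count=0: revealed 5 new [(0,0) (0,1) (0,2) (1,0) (1,1)] -> total=6

Answer: ###..
###..
.....
.....
.....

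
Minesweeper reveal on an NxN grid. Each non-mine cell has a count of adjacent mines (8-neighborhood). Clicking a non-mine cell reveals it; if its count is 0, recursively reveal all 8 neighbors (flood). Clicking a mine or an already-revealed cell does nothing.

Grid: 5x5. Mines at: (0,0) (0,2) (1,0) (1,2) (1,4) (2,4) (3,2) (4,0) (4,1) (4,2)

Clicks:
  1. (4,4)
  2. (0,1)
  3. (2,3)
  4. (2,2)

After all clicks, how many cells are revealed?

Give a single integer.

Click 1 (4,4) count=0: revealed 4 new [(3,3) (3,4) (4,3) (4,4)] -> total=4
Click 2 (0,1) count=4: revealed 1 new [(0,1)] -> total=5
Click 3 (2,3) count=4: revealed 1 new [(2,3)] -> total=6
Click 4 (2,2) count=2: revealed 1 new [(2,2)] -> total=7

Answer: 7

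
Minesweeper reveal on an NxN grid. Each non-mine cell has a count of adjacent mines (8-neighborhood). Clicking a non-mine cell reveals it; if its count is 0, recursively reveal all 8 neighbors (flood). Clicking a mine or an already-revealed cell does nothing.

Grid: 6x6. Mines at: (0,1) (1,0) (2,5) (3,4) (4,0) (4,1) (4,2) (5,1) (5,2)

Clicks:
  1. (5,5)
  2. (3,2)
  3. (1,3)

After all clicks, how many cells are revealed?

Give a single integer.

Click 1 (5,5) count=0: revealed 6 new [(4,3) (4,4) (4,5) (5,3) (5,4) (5,5)] -> total=6
Click 2 (3,2) count=2: revealed 1 new [(3,2)] -> total=7
Click 3 (1,3) count=0: revealed 15 new [(0,2) (0,3) (0,4) (0,5) (1,1) (1,2) (1,3) (1,4) (1,5) (2,1) (2,2) (2,3) (2,4) (3,1) (3,3)] -> total=22

Answer: 22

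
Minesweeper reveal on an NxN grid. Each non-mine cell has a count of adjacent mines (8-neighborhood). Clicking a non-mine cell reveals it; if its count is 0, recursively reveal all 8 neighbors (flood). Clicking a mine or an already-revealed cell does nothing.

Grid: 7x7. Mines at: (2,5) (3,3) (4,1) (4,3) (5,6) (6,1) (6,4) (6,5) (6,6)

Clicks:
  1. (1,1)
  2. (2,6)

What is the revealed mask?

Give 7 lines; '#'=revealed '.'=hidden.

Answer: #######
#######
#####.#
###....
.......
.......
.......

Derivation:
Click 1 (1,1) count=0: revealed 22 new [(0,0) (0,1) (0,2) (0,3) (0,4) (0,5) (0,6) (1,0) (1,1) (1,2) (1,3) (1,4) (1,5) (1,6) (2,0) (2,1) (2,2) (2,3) (2,4) (3,0) (3,1) (3,2)] -> total=22
Click 2 (2,6) count=1: revealed 1 new [(2,6)] -> total=23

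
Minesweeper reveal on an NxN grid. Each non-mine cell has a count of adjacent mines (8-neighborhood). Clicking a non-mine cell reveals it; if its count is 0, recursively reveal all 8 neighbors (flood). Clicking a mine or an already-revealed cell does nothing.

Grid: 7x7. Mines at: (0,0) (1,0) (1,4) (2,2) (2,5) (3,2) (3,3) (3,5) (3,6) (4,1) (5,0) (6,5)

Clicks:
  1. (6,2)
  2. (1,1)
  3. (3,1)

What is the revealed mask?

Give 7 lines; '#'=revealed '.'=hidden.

Click 1 (6,2) count=0: revealed 11 new [(4,2) (4,3) (4,4) (5,1) (5,2) (5,3) (5,4) (6,1) (6,2) (6,3) (6,4)] -> total=11
Click 2 (1,1) count=3: revealed 1 new [(1,1)] -> total=12
Click 3 (3,1) count=3: revealed 1 new [(3,1)] -> total=13

Answer: .......
.#.....
.......
.#.....
..###..
.####..
.####..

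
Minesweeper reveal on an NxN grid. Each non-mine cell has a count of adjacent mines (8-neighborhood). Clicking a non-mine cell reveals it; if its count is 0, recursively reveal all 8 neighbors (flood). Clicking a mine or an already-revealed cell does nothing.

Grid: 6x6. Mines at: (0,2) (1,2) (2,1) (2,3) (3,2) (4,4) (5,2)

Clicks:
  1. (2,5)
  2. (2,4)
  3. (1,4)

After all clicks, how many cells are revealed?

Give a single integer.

Click 1 (2,5) count=0: revealed 10 new [(0,3) (0,4) (0,5) (1,3) (1,4) (1,5) (2,4) (2,5) (3,4) (3,5)] -> total=10
Click 2 (2,4) count=1: revealed 0 new [(none)] -> total=10
Click 3 (1,4) count=1: revealed 0 new [(none)] -> total=10

Answer: 10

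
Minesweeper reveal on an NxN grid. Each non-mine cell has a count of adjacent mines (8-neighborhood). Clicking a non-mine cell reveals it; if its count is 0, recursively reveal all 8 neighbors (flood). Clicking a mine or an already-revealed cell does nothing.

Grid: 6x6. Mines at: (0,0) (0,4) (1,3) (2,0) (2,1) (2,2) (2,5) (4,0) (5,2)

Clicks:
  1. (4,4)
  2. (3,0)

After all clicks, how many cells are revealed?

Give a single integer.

Answer: 10

Derivation:
Click 1 (4,4) count=0: revealed 9 new [(3,3) (3,4) (3,5) (4,3) (4,4) (4,5) (5,3) (5,4) (5,5)] -> total=9
Click 2 (3,0) count=3: revealed 1 new [(3,0)] -> total=10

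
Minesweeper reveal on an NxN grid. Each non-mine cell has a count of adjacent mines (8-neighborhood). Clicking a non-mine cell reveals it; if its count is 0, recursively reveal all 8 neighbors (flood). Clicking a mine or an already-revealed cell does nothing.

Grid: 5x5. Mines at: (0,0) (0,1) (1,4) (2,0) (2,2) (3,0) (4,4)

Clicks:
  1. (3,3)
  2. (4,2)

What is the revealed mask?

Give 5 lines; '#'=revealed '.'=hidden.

Click 1 (3,3) count=2: revealed 1 new [(3,3)] -> total=1
Click 2 (4,2) count=0: revealed 5 new [(3,1) (3,2) (4,1) (4,2) (4,3)] -> total=6

Answer: .....
.....
.....
.###.
.###.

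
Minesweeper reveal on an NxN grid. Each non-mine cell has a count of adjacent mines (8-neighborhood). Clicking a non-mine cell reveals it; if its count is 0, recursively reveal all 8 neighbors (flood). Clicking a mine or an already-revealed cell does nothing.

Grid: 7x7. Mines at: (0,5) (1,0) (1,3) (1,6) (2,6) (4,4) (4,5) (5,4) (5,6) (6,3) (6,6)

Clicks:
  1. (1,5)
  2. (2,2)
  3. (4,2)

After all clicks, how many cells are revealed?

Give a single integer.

Answer: 20

Derivation:
Click 1 (1,5) count=3: revealed 1 new [(1,5)] -> total=1
Click 2 (2,2) count=1: revealed 1 new [(2,2)] -> total=2
Click 3 (4,2) count=0: revealed 18 new [(2,0) (2,1) (2,3) (3,0) (3,1) (3,2) (3,3) (4,0) (4,1) (4,2) (4,3) (5,0) (5,1) (5,2) (5,3) (6,0) (6,1) (6,2)] -> total=20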